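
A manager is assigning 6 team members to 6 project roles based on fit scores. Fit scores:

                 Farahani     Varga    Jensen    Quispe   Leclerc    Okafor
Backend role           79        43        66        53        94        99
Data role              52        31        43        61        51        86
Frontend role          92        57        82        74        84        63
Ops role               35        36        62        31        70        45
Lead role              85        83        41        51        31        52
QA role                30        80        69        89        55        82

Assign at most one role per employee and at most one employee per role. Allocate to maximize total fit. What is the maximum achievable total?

Maximum total: 506 pts

Optimal: Farahani→Frontend role (92 pts), Varga→Lead role (83 pts), Jensen→Ops role (62 pts), Quispe→QA role (89 pts), Leclerc→Backend role (94 pts), Okafor→Data role (86 pts) — total 92+83+62+89+94+86 = 506 pts.
Row-greedy (each employee in turn takes its best remaining role) gives 444 pts, worse by 62.
Next-best assignment: Farahani→Backend role, Varga→Lead role, Jensen→Frontend role, Quispe→QA role, Leclerc→Ops role, Okafor→Data role = 489 pts.
Checked against all permutations: 506 pts is optimal.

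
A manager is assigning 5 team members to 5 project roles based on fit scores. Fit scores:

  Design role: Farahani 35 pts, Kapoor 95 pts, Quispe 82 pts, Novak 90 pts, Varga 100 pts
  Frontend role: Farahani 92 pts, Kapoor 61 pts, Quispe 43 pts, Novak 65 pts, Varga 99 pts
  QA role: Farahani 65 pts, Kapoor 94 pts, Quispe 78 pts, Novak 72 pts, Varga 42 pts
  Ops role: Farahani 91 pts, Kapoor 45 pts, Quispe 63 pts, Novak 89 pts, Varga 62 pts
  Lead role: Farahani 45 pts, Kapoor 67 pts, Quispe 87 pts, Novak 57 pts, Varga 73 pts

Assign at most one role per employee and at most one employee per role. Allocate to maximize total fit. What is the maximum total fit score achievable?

Optimal: Farahani→Frontend role (92 pts), Kapoor→QA role (94 pts), Quispe→Lead role (87 pts), Novak→Ops role (89 pts), Varga→Design role (100 pts) — total 92+94+87+89+100 = 462 pts.
Row-greedy (each employee in turn takes its best remaining role) gives 405 pts, worse by 57.

Maximum total: 462 pts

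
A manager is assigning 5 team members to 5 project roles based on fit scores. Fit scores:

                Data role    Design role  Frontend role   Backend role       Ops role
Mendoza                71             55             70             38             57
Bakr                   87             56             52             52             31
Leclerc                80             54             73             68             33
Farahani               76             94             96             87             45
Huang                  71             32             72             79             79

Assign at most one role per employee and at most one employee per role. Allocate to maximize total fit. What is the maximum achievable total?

Maximum total: 398 pts

Optimal: Mendoza→Frontend role (70 pts), Bakr→Data role (87 pts), Leclerc→Backend role (68 pts), Farahani→Design role (94 pts), Huang→Ops role (79 pts) — total 70+87+68+94+79 = 398 pts.
Column-greedy (each role in turn goes to its best remaining employee) gives 390 pts, worse by 8.
Checked against all permutations: 398 pts is optimal.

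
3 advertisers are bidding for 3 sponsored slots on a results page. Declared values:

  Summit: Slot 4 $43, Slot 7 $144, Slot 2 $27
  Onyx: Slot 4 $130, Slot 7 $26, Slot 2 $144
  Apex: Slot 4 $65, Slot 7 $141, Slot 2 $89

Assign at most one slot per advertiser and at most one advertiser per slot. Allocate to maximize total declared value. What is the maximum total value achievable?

Optimal: Summit→Slot 7 ($144), Onyx→Slot 4 ($130), Apex→Slot 2 ($89) — total 144+130+89 = $363.
Row-greedy (each advertiser in turn takes its best remaining slot) gives $353, worse by 10.
Swapping Summit↔Apex (Summit→Slot 2 $27, Apex→Slot 7 $141) loses 65.

Maximum total: $363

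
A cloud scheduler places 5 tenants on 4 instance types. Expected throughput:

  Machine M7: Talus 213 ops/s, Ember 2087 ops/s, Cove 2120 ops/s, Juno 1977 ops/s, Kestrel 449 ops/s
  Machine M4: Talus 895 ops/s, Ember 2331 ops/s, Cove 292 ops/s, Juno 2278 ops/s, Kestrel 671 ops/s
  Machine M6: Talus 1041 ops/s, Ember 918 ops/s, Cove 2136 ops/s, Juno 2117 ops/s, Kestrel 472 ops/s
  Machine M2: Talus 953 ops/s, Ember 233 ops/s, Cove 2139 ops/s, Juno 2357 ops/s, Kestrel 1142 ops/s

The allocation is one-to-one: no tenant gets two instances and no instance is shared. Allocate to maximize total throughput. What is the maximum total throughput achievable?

Optimal: Cove→Machine M7 (2120 ops/s), Ember→Machine M4 (2331 ops/s), Talus→Machine M6 (1041 ops/s), Juno→Machine M2 (2357 ops/s) — total 2120+2331+1041+2357 = 7849 ops/s.
Max-entry greedy (repeatedly take the single best remaining cell) gives 7273 ops/s, worse by 576.
Next-best assignment: Cove→Machine M7, Ember→Machine M4, Juno→Machine M6, Kestrel→Machine M2 = 7710 ops/s.
Swapping Ember↔Talus (Ember→Machine M6 918 ops/s, Talus→Machine M4 895 ops/s) loses 1559.
Checked against all permutations: 7849 ops/s is optimal.

Maximum total: 7849 ops/s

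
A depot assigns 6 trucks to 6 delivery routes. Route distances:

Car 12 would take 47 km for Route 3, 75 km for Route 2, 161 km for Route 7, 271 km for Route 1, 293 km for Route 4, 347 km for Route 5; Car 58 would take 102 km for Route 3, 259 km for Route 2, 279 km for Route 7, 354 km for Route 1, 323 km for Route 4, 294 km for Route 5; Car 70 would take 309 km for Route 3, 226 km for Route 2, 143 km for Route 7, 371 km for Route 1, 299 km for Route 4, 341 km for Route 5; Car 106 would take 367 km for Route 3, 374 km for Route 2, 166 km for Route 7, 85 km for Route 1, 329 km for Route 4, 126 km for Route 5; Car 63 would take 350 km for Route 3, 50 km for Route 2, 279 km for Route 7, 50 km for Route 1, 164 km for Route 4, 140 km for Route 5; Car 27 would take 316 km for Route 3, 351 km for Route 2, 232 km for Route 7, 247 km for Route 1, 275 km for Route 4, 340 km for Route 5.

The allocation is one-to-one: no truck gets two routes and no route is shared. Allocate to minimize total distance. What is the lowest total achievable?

Optimal: Car 12→Route 2 (75 km), Car 58→Route 3 (102 km), Car 70→Route 7 (143 km), Car 106→Route 5 (126 km), Car 63→Route 1 (50 km), Car 27→Route 4 (275 km) — total 75+102+143+126+50+275 = 771 km.
Row-greedy (each truck in turn takes its cheapest remaining route) gives 949 km, worse by 178.

Min total: 771 km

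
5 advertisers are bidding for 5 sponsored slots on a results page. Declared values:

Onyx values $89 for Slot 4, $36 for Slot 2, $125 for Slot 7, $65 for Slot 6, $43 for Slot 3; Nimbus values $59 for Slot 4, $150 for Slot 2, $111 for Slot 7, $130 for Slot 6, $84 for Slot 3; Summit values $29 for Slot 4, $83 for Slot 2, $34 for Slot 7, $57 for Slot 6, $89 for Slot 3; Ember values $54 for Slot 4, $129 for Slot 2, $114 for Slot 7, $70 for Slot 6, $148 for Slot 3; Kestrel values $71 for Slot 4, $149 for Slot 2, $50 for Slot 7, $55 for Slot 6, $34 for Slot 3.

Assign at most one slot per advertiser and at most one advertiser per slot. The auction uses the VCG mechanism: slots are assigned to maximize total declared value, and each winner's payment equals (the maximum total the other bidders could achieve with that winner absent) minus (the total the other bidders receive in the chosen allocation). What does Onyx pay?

Onyx pays $26.

Efficient allocation: Onyx→Slot 7 ($125), Nimbus→Slot 6 ($130), Summit→Slot 4 ($29), Ember→Slot 3 ($148), Kestrel→Slot 2 ($149); total welfare W = $581.
Onyx receives Slot 7 at value $125, so the others get W − 125 = $456.
Without Onyx: best allocation of the remaining 4 bidders over all 5 slots is Nimbus→Slot 6 ($130), Summit→Slot 3 ($89), Ember→Slot 7 ($114), Kestrel→Slot 2 ($149), total $482.
VCG payment = (others' best without Onyx) − (others' welfare with Onyx) = 482 − 456 = $26.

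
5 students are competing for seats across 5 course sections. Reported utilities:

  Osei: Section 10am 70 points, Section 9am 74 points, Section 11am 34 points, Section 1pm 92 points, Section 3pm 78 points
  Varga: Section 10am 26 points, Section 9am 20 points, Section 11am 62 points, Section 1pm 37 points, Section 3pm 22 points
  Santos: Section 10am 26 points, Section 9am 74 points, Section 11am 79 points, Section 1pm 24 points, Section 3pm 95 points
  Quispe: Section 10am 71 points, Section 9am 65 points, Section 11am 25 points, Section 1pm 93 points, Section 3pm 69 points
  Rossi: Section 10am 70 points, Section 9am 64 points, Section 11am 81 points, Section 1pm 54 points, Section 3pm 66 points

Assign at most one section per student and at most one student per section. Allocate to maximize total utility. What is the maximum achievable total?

Max total: 394 points

This is a one-to-one assignment (maximum-weight bipartite matching).
Optimal: Osei→Section 9am (74 points), Varga→Section 11am (62 points), Santos→Section 3pm (95 points), Quispe→Section 1pm (93 points), Rossi→Section 10am (70 points) — total 74+62+95+93+70 = 394 points.
Column-greedy (each section in turn goes to its best remaining student) gives 358 points, worse by 36.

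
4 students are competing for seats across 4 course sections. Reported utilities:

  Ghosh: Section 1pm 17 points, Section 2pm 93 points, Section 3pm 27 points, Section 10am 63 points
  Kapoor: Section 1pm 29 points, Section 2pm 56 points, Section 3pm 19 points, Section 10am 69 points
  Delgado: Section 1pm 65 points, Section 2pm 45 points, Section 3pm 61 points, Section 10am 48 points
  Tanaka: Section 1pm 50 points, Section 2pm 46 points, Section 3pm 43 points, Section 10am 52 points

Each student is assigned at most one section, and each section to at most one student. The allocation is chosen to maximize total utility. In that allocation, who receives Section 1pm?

Tanaka receives Section 1pm.

This is the linear assignment problem.
Optimal: Ghosh→Section 2pm (93 points), Kapoor→Section 10am (69 points), Delgado→Section 3pm (61 points), Tanaka→Section 1pm (50 points) — total 93+69+61+50 = 273 points.
Row-greedy (each student in turn takes its best remaining section) gives 270 points, worse by 3.
Swapping Tanaka↔Kapoor (Tanaka→Section 10am 52 points, Kapoor→Section 1pm 29 points) loses 38.
Tanaka's own top section is Section 10am (52 points), but forcing Tanaka→Section 10am and reassigning the rest optimally gives only 235 points — worse by 38.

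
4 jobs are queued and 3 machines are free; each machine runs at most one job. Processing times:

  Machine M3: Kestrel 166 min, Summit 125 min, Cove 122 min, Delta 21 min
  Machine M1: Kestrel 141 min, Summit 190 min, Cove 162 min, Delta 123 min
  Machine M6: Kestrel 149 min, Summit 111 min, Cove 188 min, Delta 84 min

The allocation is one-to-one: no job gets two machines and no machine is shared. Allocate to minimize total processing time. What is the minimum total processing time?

Optimal: Delta→Machine M3 (21 min), Kestrel→Machine M1 (141 min), Summit→Machine M6 (111 min) — total 21+141+111 = 273 min.
Row-greedy (each job in turn takes its cheapest remaining machine) gives 374 min, worse by 101.
No other one-to-one assignment undercuts 273 min.

Min total: 273 min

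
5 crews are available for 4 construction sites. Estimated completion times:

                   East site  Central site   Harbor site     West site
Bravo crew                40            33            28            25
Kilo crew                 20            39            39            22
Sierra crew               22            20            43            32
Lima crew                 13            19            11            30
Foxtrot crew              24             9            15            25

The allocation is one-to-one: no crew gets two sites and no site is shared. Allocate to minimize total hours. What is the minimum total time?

Optimal: Sierra crew→East site (22 hours), Foxtrot crew→Central site (9 hours), Lima crew→Harbor site (11 hours), Kilo crew→West site (22 hours) — total 22+9+11+22 = 64 hours.
Row-greedy (each crew in turn takes its cheapest remaining site) gives 76 hours, worse by 12.
No other one-to-one assignment undercuts 64 hours.

Minimum total: 64 hours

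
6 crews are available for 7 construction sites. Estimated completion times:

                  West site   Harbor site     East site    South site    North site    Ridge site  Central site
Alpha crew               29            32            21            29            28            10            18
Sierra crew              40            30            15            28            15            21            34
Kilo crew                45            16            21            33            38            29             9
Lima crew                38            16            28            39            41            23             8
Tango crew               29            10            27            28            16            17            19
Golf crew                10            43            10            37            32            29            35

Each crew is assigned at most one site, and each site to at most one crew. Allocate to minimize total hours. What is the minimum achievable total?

Optimal: Alpha crew→Ridge site (10 hours), Sierra crew→North site (15 hours), Kilo crew→East site (21 hours), Lima crew→Central site (8 hours), Tango crew→Harbor site (10 hours), Golf crew→West site (10 hours) — total 10+15+21+8+10+10 = 74 hours.
Column-greedy (each site in turn goes to its cheapest remaining crew) gives 125 hours, worse by 51.
Next-best assignment: Alpha crew→Ridge site, Sierra crew→East site, Kilo crew→Harbor site, Lima crew→Central site, Tango crew→North site, Golf crew→West site = 75 hours.

Min total: 74 hours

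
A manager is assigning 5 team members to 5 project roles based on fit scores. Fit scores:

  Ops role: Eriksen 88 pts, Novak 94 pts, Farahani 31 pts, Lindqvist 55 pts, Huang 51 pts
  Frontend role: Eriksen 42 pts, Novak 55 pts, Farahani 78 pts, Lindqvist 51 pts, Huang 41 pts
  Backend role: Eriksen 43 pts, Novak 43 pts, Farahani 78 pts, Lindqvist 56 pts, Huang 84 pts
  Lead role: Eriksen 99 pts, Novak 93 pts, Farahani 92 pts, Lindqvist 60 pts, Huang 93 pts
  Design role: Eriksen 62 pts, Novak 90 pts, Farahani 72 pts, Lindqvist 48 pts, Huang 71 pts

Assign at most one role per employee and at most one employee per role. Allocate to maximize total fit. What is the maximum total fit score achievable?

This is the linear assignment problem.
Optimal: Eriksen→Lead role (99 pts), Novak→Design role (90 pts), Farahani→Frontend role (78 pts), Lindqvist→Ops role (55 pts), Huang→Backend role (84 pts) — total 99+90+78+55+84 = 406 pts.
Checked against all permutations: 406 pts is optimal.

Maximum total: 406 pts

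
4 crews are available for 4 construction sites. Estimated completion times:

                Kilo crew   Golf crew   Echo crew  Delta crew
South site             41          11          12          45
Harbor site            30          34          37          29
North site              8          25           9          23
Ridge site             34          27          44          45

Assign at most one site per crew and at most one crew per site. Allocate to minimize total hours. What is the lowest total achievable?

Optimal: Kilo crew→North site (8 hours), Golf crew→Ridge site (27 hours), Echo crew→South site (12 hours), Delta crew→Harbor site (29 hours) — total 8+27+12+29 = 76 hours.
Column-greedy (each site in turn goes to its cheapest remaining crew) gives 92 hours, worse by 16.

Minimum total: 76 hours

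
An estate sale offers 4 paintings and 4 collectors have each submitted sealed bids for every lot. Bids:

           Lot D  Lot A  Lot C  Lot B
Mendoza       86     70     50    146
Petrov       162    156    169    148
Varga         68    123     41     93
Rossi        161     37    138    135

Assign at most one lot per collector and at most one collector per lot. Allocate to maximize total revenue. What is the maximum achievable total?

Optimal: Mendoza→Lot B ($146), Petrov→Lot C ($169), Varga→Lot A ($123), Rossi→Lot D ($161) — total 146+169+123+161 = $599.
Column-greedy (each lot in turn goes to its best remaining collector) gives $569, worse by 30.

Maximum total: $599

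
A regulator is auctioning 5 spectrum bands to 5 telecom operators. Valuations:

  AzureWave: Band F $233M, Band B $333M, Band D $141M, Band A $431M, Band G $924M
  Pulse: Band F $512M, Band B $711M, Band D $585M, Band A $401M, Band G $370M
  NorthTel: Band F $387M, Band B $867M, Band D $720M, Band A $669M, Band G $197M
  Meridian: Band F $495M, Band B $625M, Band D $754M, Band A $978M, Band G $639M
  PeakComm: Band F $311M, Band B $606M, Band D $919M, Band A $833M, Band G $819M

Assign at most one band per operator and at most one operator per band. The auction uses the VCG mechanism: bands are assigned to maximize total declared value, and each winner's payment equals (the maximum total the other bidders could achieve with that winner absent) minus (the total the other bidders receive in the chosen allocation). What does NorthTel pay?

Efficient allocation: AzureWave→Band G ($924M), Pulse→Band F ($512M), NorthTel→Band B ($867M), Meridian→Band A ($978M), PeakComm→Band D ($919M); total welfare W = $4200M.
NorthTel receives Band B at value $867M, so the others get W − 867 = $3333M.
Without NorthTel: best allocation of the remaining 4 bidders over all 5 bands is AzureWave→Band G ($924M), Pulse→Band B ($711M), Meridian→Band A ($978M), PeakComm→Band D ($919M), total $3532M.
VCG payment = (others' best without NorthTel) − (others' welfare with NorthTel) = 3532 − 3333 = $199M.

NorthTel pays $199M.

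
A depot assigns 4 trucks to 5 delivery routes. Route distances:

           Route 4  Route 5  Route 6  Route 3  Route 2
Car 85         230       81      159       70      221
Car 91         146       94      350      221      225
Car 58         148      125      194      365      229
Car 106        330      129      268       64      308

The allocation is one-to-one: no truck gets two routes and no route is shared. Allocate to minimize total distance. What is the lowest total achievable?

This is the linear assignment problem.
Optimal: Car 85→Route 6 (159 km), Car 91→Route 5 (94 km), Car 58→Route 4 (148 km), Car 106→Route 3 (64 km) — total 159+94+148+64 = 465 km.
Min-entry greedy (repeatedly take the single cheapest remaining cell) gives 485 km, worse by 20.
Checked against all permutations: 465 km is optimal.

Minimum total: 465 km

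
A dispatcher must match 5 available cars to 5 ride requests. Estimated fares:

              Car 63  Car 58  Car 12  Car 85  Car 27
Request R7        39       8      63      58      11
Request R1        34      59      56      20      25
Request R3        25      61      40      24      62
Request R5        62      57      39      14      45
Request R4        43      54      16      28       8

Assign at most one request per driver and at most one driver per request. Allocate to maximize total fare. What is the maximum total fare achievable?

Optimal: Car 63→Request R5 ($62), Car 58→Request R4 ($54), Car 12→Request R1 ($56), Car 85→Request R7 ($58), Car 27→Request R3 ($62) — total 62+54+56+58+62 = $292.
Row-greedy (each driver in turn takes its best remaining request) gives $239, worse by 53.
Next-best assignment: Car 63→Request R4, Car 58→Request R5, Car 12→Request R1, Car 85→Request R7, Car 27→Request R3 = $276.
Swapping Car 85↔Car 12 (Car 85→Request R1 $20, Car 12→Request R7 $63) loses 31.
Every other assignment is strictly worse.

Maximum total: $292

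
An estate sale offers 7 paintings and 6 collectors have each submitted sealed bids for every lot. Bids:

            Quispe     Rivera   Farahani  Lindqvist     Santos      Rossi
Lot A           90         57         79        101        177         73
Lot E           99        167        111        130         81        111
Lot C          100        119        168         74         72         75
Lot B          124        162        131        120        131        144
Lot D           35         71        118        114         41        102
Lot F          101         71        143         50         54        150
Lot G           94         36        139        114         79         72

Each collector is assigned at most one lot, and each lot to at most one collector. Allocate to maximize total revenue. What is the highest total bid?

Optimal: Quispe→Lot B ($124), Rivera→Lot E ($167), Farahani→Lot C ($168), Lindqvist→Lot D ($114), Santos→Lot A ($177), Rossi→Lot F ($150) — total 124+167+168+114+177+150 = $900.
Column-greedy (each lot in turn goes to its best remaining collector) gives $871, worse by 29.
Checked against all permutations: $900 is optimal.

Maximum total: $900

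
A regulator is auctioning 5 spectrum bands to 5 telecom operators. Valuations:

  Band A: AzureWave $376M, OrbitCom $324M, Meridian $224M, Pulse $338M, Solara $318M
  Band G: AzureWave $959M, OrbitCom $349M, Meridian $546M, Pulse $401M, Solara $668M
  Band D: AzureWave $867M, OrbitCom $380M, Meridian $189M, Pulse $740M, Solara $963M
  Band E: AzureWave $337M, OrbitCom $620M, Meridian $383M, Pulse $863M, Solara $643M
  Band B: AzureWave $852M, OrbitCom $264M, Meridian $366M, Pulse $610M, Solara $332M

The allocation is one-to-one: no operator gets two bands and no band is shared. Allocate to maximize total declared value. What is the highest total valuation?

Optimal: AzureWave→Band B ($852M), OrbitCom→Band A ($324M), Meridian→Band G ($546M), Pulse→Band E ($863M), Solara→Band D ($963M) — total 852+324+546+863+963 = $3548M.
Max-entry greedy (repeatedly take the single best remaining cell) gives $3475M, worse by 73.

Max total: $3548M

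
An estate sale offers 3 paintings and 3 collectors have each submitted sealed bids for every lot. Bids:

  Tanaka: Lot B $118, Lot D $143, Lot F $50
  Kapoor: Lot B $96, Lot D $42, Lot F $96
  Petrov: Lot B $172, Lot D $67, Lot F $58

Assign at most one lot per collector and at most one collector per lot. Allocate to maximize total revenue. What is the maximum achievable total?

Max total: $411

This is the linear assignment problem.
Optimal: Tanaka→Lot D ($143), Kapoor→Lot F ($96), Petrov→Lot B ($172) — total 143+96+172 = $411.
Row-greedy (each collector in turn takes its best remaining lot) gives $297, worse by 114.
Next-best assignment: Tanaka→Lot D, Kapoor→Lot B, Petrov→Lot F = $297.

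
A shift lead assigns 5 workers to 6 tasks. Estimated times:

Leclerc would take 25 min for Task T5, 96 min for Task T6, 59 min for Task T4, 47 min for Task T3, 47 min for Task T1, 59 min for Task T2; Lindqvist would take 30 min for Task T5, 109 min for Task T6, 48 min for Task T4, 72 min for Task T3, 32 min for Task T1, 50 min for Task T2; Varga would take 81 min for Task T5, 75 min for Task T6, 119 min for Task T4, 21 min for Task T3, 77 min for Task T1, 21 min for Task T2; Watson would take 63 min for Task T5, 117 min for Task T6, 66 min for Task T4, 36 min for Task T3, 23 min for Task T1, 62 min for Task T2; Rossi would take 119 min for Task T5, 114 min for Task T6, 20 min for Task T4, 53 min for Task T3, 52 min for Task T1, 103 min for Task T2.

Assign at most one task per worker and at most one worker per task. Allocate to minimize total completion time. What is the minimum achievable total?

Minimum total: 134 min

This is the linear assignment problem.
Optimal: Leclerc→Task T5 (25 min), Lindqvist→Task T1 (32 min), Varga→Task T2 (21 min), Watson→Task T3 (36 min), Rossi→Task T4 (20 min) — total 25+32+21+36+20 = 134 min.
Min-entry greedy (repeatedly take the single cheapest remaining cell) gives 139 min, worse by 5.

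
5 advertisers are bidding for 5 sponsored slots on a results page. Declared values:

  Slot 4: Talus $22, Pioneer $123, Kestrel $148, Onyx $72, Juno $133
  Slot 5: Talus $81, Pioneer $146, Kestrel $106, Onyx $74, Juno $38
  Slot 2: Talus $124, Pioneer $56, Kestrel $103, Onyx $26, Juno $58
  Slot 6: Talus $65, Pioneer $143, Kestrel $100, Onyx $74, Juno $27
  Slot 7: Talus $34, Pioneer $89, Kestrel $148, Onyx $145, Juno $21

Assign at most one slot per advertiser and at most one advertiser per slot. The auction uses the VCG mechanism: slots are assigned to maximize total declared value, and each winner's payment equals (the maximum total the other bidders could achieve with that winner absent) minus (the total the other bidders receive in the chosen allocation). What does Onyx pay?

Efficient allocation: Talus→Slot 2 ($124), Pioneer→Slot 6 ($143), Kestrel→Slot 5 ($106), Onyx→Slot 7 ($145), Juno→Slot 4 ($133); total welfare W = $651.
Onyx receives Slot 7 at value $145, so the others get W − 145 = $506.
Without Onyx: best allocation of the remaining 4 bidders over all 5 slots is Talus→Slot 2 ($124), Pioneer→Slot 5 ($146), Kestrel→Slot 7 ($148), Juno→Slot 4 ($133), total $551.
VCG payment = (others' best without Onyx) − (others' welfare with Onyx) = 551 − 506 = $45.

Onyx pays $45.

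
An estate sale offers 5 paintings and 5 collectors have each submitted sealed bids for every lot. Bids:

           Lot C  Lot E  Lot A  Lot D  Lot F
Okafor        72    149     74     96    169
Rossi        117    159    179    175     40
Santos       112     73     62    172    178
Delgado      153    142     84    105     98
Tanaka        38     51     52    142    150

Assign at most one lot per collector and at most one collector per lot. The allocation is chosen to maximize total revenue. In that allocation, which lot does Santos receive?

Santos receives Lot D.

This is the linear assignment problem.
Optimal: Okafor→Lot E ($149), Rossi→Lot A ($179), Santos→Lot D ($172), Delgado→Lot C ($153), Tanaka→Lot F ($150) — total 149+179+172+153+150 = $803.
Max-entry greedy (repeatedly take the single best remaining cell) gives $801, worse by 2.
Next-best assignment: Okafor→Lot E, Rossi→Lot A, Santos→Lot F, Delgado→Lot C, Tanaka→Lot D = $801.
No other one-to-one assignment exceeds $803.
Santos's own top lot is Lot F ($178), but forcing Santos→Lot F and reassigning the rest optimally gives only $801 — worse by 2.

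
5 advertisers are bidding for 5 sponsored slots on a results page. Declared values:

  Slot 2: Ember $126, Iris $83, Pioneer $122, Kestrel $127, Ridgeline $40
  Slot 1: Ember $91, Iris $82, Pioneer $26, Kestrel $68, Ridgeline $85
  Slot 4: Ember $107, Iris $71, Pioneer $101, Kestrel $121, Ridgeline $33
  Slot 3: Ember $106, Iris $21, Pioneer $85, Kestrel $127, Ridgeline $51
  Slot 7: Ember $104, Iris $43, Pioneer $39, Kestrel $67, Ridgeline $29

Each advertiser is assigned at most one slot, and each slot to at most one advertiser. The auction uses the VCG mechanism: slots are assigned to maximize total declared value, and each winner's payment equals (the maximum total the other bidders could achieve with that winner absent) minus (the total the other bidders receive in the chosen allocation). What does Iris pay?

Iris pays $3.

Efficient allocation: Ember→Slot 7 ($104), Iris→Slot 4 ($71), Pioneer→Slot 2 ($122), Kestrel→Slot 3 ($127), Ridgeline→Slot 1 ($85); total welfare W = $509.
Iris receives Slot 4 at value $71, so the others get W − 71 = $438.
Without Iris: best allocation of the remaining 4 bidders over all 5 slots is Ember→Slot 4 ($107), Pioneer→Slot 2 ($122), Kestrel→Slot 3 ($127), Ridgeline→Slot 1 ($85), total $441.
VCG payment = (others' best without Iris) − (others' welfare with Iris) = 441 − 438 = $3.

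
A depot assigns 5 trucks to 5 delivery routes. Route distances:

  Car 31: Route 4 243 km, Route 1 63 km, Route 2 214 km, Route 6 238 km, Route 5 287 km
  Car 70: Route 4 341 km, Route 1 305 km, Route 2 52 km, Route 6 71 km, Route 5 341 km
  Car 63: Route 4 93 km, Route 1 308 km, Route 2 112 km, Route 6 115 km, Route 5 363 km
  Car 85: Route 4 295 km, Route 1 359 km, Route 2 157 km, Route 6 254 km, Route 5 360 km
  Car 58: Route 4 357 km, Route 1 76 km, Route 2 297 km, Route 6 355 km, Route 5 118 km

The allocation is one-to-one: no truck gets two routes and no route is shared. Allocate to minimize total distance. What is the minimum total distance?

Optimal: Car 31→Route 1 (63 km), Car 70→Route 6 (71 km), Car 63→Route 4 (93 km), Car 85→Route 2 (157 km), Car 58→Route 5 (118 km) — total 63+71+93+157+118 = 502 km.
Row-greedy (each truck in turn takes its cheapest remaining route) gives 580 km, worse by 78.
Next-best assignment: Car 31→Route 1, Car 70→Route 2, Car 63→Route 4, Car 85→Route 6, Car 58→Route 5 = 580 km.
No other one-to-one assignment undercuts 502 km.

Min total: 502 km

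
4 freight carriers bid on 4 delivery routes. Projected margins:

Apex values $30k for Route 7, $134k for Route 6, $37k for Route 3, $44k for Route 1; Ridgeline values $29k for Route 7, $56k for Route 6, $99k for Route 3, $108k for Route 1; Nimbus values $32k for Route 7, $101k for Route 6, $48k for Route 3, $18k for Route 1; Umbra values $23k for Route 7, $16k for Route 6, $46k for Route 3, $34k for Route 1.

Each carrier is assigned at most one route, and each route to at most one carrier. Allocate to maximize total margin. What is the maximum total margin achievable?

Maximum total: $320k

Optimal: Apex→Route 6 ($134k), Ridgeline→Route 1 ($108k), Nimbus→Route 7 ($32k), Umbra→Route 3 ($46k) — total 134+108+32+46 = $320k.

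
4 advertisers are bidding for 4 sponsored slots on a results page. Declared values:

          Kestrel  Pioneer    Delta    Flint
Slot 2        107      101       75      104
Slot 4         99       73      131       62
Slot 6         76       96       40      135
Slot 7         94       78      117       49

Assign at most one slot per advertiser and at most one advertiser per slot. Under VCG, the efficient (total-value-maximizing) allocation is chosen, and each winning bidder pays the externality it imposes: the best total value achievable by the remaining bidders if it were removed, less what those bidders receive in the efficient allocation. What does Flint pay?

Flint pays $8.

Efficient allocation: Kestrel→Slot 7 ($94), Pioneer→Slot 2 ($101), Delta→Slot 4 ($131), Flint→Slot 6 ($135); total welfare W = $461.
Flint receives Slot 6 at value $135, so the others get W − 135 = $326.
Without Flint: best allocation of the remaining 3 bidders over all 4 slots is Kestrel→Slot 2 ($107), Pioneer→Slot 6 ($96), Delta→Slot 4 ($131), total $334.
VCG payment = (others' best without Flint) − (others' welfare with Flint) = 334 − 326 = $8.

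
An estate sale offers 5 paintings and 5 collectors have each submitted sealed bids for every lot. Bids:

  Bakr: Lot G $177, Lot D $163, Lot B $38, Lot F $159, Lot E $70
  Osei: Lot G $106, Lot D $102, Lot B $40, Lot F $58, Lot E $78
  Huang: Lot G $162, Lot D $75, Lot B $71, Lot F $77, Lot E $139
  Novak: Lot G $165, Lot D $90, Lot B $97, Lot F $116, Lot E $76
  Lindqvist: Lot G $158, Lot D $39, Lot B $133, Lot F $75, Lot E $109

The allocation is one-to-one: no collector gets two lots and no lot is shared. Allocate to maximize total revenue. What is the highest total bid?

Maximum total: $698

Optimal: Bakr→Lot F ($159), Osei→Lot D ($102), Huang→Lot E ($139), Novak→Lot G ($165), Lindqvist→Lot B ($133) — total 159+102+139+165+133 = $698.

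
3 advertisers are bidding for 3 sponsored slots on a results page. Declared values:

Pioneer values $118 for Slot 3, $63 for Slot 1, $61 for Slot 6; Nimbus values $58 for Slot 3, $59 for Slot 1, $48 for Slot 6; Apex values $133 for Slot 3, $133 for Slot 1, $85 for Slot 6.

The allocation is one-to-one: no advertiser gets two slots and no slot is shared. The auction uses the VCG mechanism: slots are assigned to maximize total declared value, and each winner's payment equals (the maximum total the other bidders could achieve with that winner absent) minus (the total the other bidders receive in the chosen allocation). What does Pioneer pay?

Pioneer pays $11.

Efficient allocation: Pioneer→Slot 3 ($118), Nimbus→Slot 6 ($48), Apex→Slot 1 ($133); total welfare W = $299.
Pioneer receives Slot 3 at value $118, so the others get W − 118 = $181.
Without Pioneer: best allocation of the remaining 2 bidders over all 3 slots is Nimbus→Slot 1 ($59), Apex→Slot 3 ($133), total $192.
VCG payment = (others' best without Pioneer) − (others' welfare with Pioneer) = 192 − 181 = $11.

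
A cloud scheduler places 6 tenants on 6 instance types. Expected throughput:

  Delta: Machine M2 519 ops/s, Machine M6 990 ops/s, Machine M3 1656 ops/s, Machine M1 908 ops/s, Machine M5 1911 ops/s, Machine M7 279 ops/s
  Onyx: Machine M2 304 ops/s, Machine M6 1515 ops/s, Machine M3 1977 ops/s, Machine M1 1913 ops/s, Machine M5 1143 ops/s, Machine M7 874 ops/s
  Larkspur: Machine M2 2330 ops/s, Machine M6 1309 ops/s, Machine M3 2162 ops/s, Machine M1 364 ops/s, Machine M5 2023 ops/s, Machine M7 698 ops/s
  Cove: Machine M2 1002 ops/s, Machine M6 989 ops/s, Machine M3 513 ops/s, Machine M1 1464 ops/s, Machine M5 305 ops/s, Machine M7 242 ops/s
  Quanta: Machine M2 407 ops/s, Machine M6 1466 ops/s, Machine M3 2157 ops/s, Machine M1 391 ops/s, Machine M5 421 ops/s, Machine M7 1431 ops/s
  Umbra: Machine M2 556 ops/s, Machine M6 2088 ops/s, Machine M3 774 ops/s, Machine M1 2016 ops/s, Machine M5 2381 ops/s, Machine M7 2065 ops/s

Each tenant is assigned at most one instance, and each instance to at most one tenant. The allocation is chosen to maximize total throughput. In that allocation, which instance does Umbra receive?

Umbra receives Machine M7.

Optimal: Delta→Machine M5 (1911 ops/s), Onyx→Machine M6 (1515 ops/s), Larkspur→Machine M2 (2330 ops/s), Cove→Machine M1 (1464 ops/s), Quanta→Machine M3 (2157 ops/s), Umbra→Machine M7 (2065 ops/s) — total 1911+1515+2330+1464+2157+2065 = 11442 ops/s.
Max-entry greedy (repeatedly take the single best remaining cell) gives 10013 ops/s, worse by 1429.
Swapping Umbra↔Onyx (Umbra→Machine M6 2088 ops/s, Onyx→Machine M7 874 ops/s) loses 618.
Umbra's own top instance is Machine M5 (2381 ops/s), but forcing Umbra→Machine M5 and reassigning the rest optimally gives only 10777 ops/s — worse by 665.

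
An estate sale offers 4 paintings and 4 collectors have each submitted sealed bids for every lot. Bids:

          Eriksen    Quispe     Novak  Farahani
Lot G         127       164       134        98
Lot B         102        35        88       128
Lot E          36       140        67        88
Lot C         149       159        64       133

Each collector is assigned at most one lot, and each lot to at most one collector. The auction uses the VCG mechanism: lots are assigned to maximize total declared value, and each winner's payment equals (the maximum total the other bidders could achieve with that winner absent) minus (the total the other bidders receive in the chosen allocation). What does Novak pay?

Efficient allocation: Eriksen→Lot C ($149), Quispe→Lot E ($140), Novak→Lot G ($134), Farahani→Lot B ($128); total welfare W = $551.
Novak receives Lot G at value $134, so the others get W − 134 = $417.
Without Novak: best allocation of the remaining 3 bidders over all 4 lots is Eriksen→Lot C ($149), Quispe→Lot G ($164), Farahani→Lot B ($128), total $441.
VCG payment = (others' best without Novak) − (others' welfare with Novak) = 441 − 417 = $24.

Novak pays $24.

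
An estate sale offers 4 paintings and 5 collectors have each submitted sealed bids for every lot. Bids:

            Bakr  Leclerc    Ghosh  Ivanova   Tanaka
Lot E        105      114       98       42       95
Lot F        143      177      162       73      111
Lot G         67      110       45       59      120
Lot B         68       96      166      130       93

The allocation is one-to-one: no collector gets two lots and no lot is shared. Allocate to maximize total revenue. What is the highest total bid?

Max total: $568

This is the linear assignment problem.
Optimal: Bakr→Lot E ($105), Leclerc→Lot F ($177), Tanaka→Lot G ($120), Ghosh→Lot B ($166) — total 105+177+120+166 = $568.
Column-greedy (each lot in turn goes to its best remaining collector) gives $526, worse by 42.
Swapping Tanaka↔Bakr (Tanaka→Lot E $95, Bakr→Lot G $67) loses 63.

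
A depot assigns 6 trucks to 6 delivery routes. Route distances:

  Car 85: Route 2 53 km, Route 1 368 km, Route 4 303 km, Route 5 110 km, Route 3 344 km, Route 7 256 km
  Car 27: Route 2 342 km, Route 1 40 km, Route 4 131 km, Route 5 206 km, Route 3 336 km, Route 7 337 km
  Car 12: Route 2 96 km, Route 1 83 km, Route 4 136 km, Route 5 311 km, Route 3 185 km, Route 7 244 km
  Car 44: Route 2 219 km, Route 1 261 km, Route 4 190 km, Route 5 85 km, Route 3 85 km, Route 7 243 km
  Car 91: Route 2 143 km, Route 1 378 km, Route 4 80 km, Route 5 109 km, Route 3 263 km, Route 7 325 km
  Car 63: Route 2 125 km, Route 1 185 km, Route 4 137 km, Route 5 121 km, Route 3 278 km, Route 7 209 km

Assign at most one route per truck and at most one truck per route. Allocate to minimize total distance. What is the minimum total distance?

Minimum total: 620 km

This is the linear assignment problem.
Optimal: Car 85→Route 5 (110 km), Car 27→Route 1 (40 km), Car 12→Route 2 (96 km), Car 44→Route 3 (85 km), Car 91→Route 4 (80 km), Car 63→Route 7 (209 km) — total 110+40+96+85+80+209 = 620 km.
Row-greedy (each truck in turn takes its cheapest remaining route) gives 786 km, worse by 166.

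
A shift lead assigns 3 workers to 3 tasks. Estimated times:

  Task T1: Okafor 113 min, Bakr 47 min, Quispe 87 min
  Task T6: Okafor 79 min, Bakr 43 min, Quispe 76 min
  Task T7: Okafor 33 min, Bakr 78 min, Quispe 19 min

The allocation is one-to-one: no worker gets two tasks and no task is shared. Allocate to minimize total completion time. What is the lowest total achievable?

This is a one-to-one assignment (minimum-cost bipartite matching).
Optimal: Okafor→Task T6 (79 min), Bakr→Task T1 (47 min), Quispe→Task T7 (19 min) — total 79+47+19 = 145 min.
Min-entry greedy (repeatedly take the single cheapest remaining cell) gives 175 min, worse by 30.

Minimum total: 145 min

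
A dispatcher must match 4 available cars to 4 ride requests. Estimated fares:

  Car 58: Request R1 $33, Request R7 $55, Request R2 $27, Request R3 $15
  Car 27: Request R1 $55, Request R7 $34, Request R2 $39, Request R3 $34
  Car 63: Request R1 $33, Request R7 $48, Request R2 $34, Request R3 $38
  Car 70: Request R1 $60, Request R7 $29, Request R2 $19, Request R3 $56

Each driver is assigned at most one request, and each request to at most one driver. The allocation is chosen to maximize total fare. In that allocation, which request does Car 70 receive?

Treat this as an assignment problem: match each driver to one request.
Optimal: Car 58→Request R7 ($55), Car 27→Request R1 ($55), Car 63→Request R2 ($34), Car 70→Request R3 ($56) — total 55+55+34+56 = $200.
Column-greedy (each request in turn goes to its best remaining driver) gives $192, worse by 8.
Next-best assignment: Car 58→Request R7, Car 27→Request R2, Car 63→Request R3, Car 70→Request R1 = $192.
Swapping Car 63↔Car 70 (Car 63→Request R3 $38, Car 70→Request R2 $19) loses 33.
No other one-to-one assignment exceeds $200.
Car 70's own top request is Request R1 ($60), but forcing Car 70→Request R1 and reassigning the rest optimally gives only $192 — worse by 8.

Car 70 receives Request R3.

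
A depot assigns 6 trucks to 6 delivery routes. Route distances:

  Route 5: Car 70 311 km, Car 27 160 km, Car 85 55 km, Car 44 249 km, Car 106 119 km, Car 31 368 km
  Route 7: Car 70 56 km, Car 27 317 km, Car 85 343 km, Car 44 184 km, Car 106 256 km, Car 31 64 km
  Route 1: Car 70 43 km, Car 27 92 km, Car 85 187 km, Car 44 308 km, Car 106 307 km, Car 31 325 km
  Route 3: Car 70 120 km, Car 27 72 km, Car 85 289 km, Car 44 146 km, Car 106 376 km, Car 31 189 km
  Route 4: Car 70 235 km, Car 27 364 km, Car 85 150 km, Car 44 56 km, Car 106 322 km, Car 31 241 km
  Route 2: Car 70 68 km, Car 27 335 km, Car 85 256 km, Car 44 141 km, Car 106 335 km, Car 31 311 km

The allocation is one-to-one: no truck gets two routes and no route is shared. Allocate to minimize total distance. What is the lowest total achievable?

This is a one-to-one assignment (minimum-cost bipartite matching).
Optimal: Car 70→Route 2 (68 km), Car 27→Route 3 (72 km), Car 85→Route 1 (187 km), Car 44→Route 4 (56 km), Car 106→Route 5 (119 km), Car 31→Route 7 (64 km) — total 68+72+187+56+119+64 = 566 km.
Row-greedy (each truck in turn takes its cheapest remaining route) gives 793 km, worse by 227.
Next-best assignment: Car 70→Route 1, Car 27→Route 3, Car 85→Route 4, Car 44→Route 2, Car 106→Route 5, Car 31→Route 7 = 589 km.

Minimum total: 566 km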